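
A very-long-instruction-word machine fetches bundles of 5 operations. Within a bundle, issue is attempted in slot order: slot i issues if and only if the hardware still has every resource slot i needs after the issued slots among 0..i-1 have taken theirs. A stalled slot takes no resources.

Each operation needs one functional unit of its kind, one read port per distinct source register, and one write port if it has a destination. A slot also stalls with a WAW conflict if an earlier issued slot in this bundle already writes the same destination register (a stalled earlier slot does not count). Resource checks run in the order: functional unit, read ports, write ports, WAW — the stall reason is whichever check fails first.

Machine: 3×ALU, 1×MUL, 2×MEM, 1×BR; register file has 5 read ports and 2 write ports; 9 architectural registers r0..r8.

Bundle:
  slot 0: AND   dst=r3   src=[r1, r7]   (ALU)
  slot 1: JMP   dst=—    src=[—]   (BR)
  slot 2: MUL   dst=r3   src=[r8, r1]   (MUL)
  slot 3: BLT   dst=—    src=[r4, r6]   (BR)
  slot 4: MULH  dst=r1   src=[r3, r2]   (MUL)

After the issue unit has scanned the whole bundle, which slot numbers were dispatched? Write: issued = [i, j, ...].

slot 0 (ALU): ISSUE — free A2,Mu1,Ld2,B1 rp3 wp1
slot 1 (BR): ISSUE — free A2,Mu1,Ld2,B0 rp3 wp1
slot 2 (MUL): stall WAW — free A2,Mu1,Ld2,B0 rp3 wp1
slot 3 (BR): stall FU — free A2,Mu1,Ld2,B0 rp3 wp1
slot 4 (MUL): ISSUE — free A2,Mu0,Ld2,B0 rp1 wp0

issued = [0, 1, 4]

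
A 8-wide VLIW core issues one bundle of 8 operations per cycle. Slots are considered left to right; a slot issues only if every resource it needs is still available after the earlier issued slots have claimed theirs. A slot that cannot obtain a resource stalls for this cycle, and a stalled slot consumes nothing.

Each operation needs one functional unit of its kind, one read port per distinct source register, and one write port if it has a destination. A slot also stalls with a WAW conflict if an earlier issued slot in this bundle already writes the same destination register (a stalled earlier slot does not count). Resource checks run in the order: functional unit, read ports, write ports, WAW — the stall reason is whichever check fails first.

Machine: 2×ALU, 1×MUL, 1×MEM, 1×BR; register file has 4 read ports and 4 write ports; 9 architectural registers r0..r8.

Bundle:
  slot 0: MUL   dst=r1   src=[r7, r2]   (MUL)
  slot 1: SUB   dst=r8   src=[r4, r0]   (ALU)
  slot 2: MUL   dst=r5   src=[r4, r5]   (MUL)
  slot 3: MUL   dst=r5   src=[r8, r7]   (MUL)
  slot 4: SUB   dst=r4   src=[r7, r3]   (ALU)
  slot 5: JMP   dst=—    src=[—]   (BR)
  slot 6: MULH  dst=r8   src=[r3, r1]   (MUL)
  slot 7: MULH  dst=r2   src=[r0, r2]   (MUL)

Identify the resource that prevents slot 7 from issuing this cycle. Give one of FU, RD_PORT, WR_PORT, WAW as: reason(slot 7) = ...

reason(slot 7) = FU

[0] MUL needs rd=2 wr=1: ok; after: ALU=2 MUL=0 MEM=1 BR=1, R=2, W=3
[1] ALU needs rd=2 wr=1: ok; after: ALU=1 MUL=0 MEM=1 BR=1, R=0, W=2
[2] MUL needs rd=2 wr=1: FU; after: ALU=1 MUL=0 MEM=1 BR=1, R=0, W=2
[3] MUL needs rd=2 wr=1: FU; after: ALU=1 MUL=0 MEM=1 BR=1, R=0, W=2
[4] ALU needs rd=2 wr=1: RD_PORT; after: ALU=1 MUL=0 MEM=1 BR=1, R=0, W=2
[5] BR needs rd=0 wr=0: ok; after: ALU=1 MUL=0 MEM=1 BR=0, R=0, W=2
[6] MUL needs rd=2 wr=1: FU; after: ALU=1 MUL=0 MEM=1 BR=0, R=0, W=2
[7] MUL needs rd=2 wr=1: FU; after: ALU=1 MUL=0 MEM=1 BR=0, R=0, W=2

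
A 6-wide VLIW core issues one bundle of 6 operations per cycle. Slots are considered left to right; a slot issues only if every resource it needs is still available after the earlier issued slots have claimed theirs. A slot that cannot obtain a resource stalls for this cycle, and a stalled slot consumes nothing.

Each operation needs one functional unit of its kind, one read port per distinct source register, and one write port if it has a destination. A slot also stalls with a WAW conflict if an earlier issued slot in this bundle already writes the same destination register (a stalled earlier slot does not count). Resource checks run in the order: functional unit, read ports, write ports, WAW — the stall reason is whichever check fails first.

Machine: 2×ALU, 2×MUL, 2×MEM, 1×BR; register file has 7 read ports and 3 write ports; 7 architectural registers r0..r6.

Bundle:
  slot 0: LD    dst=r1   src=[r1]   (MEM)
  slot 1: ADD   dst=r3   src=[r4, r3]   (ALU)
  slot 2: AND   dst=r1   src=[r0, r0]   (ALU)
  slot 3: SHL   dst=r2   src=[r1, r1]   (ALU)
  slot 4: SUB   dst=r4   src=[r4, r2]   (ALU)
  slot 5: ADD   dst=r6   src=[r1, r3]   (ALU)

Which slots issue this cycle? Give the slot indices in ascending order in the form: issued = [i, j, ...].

issued = [0, 1, 3]

#0 MEM src=r1 dispatched  <A:2 Mu:2 Ld:1 B:1 rd:6 wr:2>
#1 ALU src=r4,r3 dispatched  <A:1 Mu:2 Ld:1 B:1 rd:4 wr:1>
#2 ALU src=r0,r0 held:WAW  <A:1 Mu:2 Ld:1 B:1 rd:4 wr:1>
#3 ALU src=r1,r1 dispatched  <A:0 Mu:2 Ld:1 B:1 rd:3 wr:0>
#4 ALU src=r4,r2 held:FU  <A:0 Mu:2 Ld:1 B:1 rd:3 wr:0>
#5 ALU src=r1,r3 held:FU  <A:0 Mu:2 Ld:1 B:1 rd:3 wr:0>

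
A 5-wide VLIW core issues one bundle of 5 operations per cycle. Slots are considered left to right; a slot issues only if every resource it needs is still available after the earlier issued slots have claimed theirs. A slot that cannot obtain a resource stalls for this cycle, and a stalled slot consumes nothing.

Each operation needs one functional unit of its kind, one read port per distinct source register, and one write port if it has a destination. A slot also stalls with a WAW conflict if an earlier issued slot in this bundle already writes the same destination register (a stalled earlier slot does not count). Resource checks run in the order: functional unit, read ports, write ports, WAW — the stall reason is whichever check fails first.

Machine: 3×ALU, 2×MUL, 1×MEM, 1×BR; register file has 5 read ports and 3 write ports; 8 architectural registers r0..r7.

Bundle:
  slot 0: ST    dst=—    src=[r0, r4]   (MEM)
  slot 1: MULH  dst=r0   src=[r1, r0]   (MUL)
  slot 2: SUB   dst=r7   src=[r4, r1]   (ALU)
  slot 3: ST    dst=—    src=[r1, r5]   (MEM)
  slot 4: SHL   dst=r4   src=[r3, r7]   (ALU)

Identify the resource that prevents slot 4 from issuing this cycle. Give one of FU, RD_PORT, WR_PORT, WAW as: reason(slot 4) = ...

reason(slot 4) = RD_PORT

[0] MEM needs rd=2 wr=0: ok; after: ALU=3 MUL=2 MEM=0 BR=1, R=3, W=3
[1] MUL needs rd=2 wr=1: ok; after: ALU=3 MUL=1 MEM=0 BR=1, R=1, W=2
[2] ALU needs rd=2 wr=1: RD_PORT; after: ALU=3 MUL=1 MEM=0 BR=1, R=1, W=2
[3] MEM needs rd=2 wr=0: FU; after: ALU=3 MUL=1 MEM=0 BR=1, R=1, W=2
[4] ALU needs rd=2 wr=1: RD_PORT; after: ALU=3 MUL=1 MEM=0 BR=1, R=1, W=2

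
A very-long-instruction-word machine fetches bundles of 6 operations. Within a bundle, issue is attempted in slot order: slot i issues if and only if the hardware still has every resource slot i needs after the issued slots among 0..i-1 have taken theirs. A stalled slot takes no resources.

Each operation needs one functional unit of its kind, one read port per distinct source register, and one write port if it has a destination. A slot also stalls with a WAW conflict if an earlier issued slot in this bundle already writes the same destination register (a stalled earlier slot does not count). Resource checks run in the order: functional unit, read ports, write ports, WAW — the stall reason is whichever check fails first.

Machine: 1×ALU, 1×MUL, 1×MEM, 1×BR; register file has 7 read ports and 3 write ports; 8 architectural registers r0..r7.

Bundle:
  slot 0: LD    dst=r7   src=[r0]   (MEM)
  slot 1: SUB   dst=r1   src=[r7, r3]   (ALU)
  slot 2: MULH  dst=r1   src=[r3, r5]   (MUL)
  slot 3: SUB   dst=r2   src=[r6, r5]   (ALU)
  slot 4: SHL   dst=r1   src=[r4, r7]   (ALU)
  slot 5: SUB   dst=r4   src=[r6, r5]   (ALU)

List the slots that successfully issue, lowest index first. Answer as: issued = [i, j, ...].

issued = [0, 1]

[0] MEM needs rd=1 wr=1: ok; after: ALU=1 MUL=1 MEM=0 BR=1, R=6, W=2
[1] ALU needs rd=2 wr=1: ok; after: ALU=0 MUL=1 MEM=0 BR=1, R=4, W=1
[2] MUL needs rd=2 wr=1: WAW; after: ALU=0 MUL=1 MEM=0 BR=1, R=4, W=1
[3] ALU needs rd=2 wr=1: FU; after: ALU=0 MUL=1 MEM=0 BR=1, R=4, W=1
[4] ALU needs rd=2 wr=1: FU; after: ALU=0 MUL=1 MEM=0 BR=1, R=4, W=1
[5] ALU needs rd=2 wr=1: FU; after: ALU=0 MUL=1 MEM=0 BR=1, R=4, W=1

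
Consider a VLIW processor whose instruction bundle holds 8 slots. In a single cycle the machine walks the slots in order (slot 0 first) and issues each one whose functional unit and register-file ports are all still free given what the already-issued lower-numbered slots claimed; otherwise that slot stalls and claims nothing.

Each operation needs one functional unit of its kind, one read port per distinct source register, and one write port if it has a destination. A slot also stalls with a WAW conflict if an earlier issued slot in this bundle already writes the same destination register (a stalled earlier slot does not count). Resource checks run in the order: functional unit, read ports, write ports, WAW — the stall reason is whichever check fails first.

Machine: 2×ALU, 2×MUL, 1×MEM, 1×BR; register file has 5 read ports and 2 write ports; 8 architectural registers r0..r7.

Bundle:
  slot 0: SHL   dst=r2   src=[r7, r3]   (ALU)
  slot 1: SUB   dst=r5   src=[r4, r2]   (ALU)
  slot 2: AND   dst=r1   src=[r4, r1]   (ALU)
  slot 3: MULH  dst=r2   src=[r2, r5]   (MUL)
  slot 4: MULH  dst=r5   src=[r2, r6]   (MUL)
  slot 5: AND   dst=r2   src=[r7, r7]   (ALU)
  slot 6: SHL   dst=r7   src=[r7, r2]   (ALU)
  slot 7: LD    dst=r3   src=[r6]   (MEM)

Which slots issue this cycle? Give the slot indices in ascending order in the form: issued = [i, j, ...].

slot 0 (ALU): ISSUE — free A1,Mu2,Ld1,B1 rp3 wp1
slot 1 (ALU): ISSUE — free A0,Mu2,Ld1,B1 rp1 wp0
slot 2 (ALU): stall FU — free A0,Mu2,Ld1,B1 rp1 wp0
slot 3 (MUL): stall RD_PORT — free A0,Mu2,Ld1,B1 rp1 wp0
slot 4 (MUL): stall RD_PORT — free A0,Mu2,Ld1,B1 rp1 wp0
slot 5 (ALU): stall FU — free A0,Mu2,Ld1,B1 rp1 wp0
slot 6 (ALU): stall FU — free A0,Mu2,Ld1,B1 rp1 wp0
slot 7 (MEM): stall WR_PORT — free A0,Mu2,Ld1,B1 rp1 wp0

issued = [0, 1]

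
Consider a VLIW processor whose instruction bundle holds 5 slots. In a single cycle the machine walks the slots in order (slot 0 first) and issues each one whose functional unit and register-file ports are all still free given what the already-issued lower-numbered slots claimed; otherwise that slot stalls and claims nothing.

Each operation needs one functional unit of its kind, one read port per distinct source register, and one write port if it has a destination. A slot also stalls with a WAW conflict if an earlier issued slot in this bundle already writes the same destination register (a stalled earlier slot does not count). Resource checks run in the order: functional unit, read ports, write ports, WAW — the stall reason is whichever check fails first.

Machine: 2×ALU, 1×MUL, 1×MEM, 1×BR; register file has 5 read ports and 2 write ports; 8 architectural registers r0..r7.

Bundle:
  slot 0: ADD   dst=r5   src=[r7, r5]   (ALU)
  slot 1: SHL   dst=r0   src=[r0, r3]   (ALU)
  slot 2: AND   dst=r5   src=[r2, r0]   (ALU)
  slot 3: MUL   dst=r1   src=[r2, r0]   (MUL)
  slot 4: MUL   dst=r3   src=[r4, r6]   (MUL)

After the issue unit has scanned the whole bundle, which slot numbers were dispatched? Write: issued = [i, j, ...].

issued = [0, 1]

(0) want 1×ALU +2rd +1wr — yes → AL1|MU1|ME1|BR1|rd3|wr1
(1) want 1×ALU +2rd +1wr — yes → AL0|MU1|ME1|BR1|rd1|wr0
(2) want 1×ALU +2rd +1wr — FU → AL0|MU1|ME1|BR1|rd1|wr0
(3) want 1×MUL +2rd +1wr — RD_PORT → AL0|MU1|ME1|BR1|rd1|wr0
(4) want 1×MUL +2rd +1wr — RD_PORT → AL0|MU1|ME1|BR1|rd1|wr0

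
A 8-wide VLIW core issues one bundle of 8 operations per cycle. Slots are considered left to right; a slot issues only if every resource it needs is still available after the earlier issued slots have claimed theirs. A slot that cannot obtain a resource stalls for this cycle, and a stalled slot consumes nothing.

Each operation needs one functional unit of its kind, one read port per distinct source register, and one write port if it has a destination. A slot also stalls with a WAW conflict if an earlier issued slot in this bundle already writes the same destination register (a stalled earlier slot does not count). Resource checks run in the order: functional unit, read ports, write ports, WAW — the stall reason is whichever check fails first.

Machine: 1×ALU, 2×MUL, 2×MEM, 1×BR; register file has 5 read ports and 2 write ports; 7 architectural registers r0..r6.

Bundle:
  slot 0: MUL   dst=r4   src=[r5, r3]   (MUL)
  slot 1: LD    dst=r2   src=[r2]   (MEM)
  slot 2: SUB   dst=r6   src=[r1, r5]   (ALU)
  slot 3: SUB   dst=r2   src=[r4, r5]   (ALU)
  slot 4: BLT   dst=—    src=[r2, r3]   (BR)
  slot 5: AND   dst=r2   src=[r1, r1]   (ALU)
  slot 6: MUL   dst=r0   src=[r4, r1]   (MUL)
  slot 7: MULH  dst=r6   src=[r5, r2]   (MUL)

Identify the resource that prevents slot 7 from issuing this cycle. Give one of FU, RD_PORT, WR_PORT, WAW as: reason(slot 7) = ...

reason(slot 7) = RD_PORT

#0 MUL src=r5,r3 dispatched  <A:1 Mu:1 Ld:2 B:1 rd:3 wr:1>
#1 MEM src=r2 dispatched  <A:1 Mu:1 Ld:1 B:1 rd:2 wr:0>
#2 ALU src=r1,r5 held:WR_PORT  <A:1 Mu:1 Ld:1 B:1 rd:2 wr:0>
#3 ALU src=r4,r5 held:WR_PORT  <A:1 Mu:1 Ld:1 B:1 rd:2 wr:0>
#4 BR src=r2,r3 dispatched  <A:1 Mu:1 Ld:1 B:0 rd:0 wr:0>
#5 ALU src=r1,r1 held:RD_PORT  <A:1 Mu:1 Ld:1 B:0 rd:0 wr:0>
#6 MUL src=r4,r1 held:RD_PORT  <A:1 Mu:1 Ld:1 B:0 rd:0 wr:0>
#7 MUL src=r5,r2 held:RD_PORT  <A:1 Mu:1 Ld:1 B:0 rd:0 wr:0>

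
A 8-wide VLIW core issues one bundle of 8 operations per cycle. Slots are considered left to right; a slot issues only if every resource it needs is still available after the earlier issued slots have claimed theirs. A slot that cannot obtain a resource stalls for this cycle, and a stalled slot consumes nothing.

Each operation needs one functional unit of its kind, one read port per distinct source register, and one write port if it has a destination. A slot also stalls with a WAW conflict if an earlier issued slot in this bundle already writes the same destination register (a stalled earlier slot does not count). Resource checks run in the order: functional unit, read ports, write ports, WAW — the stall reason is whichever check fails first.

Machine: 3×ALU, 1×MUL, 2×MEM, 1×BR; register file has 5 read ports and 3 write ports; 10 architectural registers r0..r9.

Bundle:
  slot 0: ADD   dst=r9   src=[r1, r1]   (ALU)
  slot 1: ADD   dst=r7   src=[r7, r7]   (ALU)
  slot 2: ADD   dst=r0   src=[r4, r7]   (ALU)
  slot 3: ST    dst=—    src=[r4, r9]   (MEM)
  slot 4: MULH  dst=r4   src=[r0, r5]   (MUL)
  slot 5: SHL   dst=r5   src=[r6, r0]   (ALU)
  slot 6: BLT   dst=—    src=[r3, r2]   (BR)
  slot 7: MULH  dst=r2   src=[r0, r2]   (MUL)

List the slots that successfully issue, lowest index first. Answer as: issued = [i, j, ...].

  0. ALU→r9 ⇒ go  {2A/1Mu/2Ld/1B | 4r 2w}
  1. ALU→r7 ⇒ go  {1A/1Mu/2Ld/1B | 3r 1w}
  2. ALU→r0 ⇒ go  {0A/1Mu/2Ld/1B | 1r 0w}
  3. MEM ⇒ no(RD_PORT)  {0A/1Mu/2Ld/1B | 1r 0w}
  4. MUL→r4 ⇒ no(RD_PORT)  {0A/1Mu/2Ld/1B | 1r 0w}
  5. ALU→r5 ⇒ no(FU)  {0A/1Mu/2Ld/1B | 1r 0w}
  6. BR ⇒ no(RD_PORT)  {0A/1Mu/2Ld/1B | 1r 0w}
  7. MUL→r2 ⇒ no(RD_PORT)  {0A/1Mu/2Ld/1B | 1r 0w}

issued = [0, 1, 2]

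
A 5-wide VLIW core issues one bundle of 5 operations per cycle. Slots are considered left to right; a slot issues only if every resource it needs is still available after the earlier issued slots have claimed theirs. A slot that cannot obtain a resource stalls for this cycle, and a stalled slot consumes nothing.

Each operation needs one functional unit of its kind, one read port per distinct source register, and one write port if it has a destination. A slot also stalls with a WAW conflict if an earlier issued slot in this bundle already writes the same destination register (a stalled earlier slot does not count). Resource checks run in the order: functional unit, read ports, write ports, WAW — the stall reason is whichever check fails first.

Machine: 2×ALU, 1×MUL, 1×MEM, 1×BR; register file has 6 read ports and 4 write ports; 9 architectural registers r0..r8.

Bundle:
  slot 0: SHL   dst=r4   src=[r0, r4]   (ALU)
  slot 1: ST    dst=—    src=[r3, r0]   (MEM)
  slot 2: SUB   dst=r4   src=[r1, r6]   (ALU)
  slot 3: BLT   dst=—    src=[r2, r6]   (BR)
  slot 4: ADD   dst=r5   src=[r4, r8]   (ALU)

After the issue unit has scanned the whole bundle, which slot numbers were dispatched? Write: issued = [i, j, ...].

slot 0 (ALU): ISSUE — free A1,Mu1,Ld1,B1 rp4 wp3
slot 1 (MEM): ISSUE — free A1,Mu1,Ld0,B1 rp2 wp3
slot 2 (ALU): stall WAW — free A1,Mu1,Ld0,B1 rp2 wp3
slot 3 (BR): ISSUE — free A1,Mu1,Ld0,B0 rp0 wp3
slot 4 (ALU): stall RD_PORT — free A1,Mu1,Ld0,B0 rp0 wp3

issued = [0, 1, 3]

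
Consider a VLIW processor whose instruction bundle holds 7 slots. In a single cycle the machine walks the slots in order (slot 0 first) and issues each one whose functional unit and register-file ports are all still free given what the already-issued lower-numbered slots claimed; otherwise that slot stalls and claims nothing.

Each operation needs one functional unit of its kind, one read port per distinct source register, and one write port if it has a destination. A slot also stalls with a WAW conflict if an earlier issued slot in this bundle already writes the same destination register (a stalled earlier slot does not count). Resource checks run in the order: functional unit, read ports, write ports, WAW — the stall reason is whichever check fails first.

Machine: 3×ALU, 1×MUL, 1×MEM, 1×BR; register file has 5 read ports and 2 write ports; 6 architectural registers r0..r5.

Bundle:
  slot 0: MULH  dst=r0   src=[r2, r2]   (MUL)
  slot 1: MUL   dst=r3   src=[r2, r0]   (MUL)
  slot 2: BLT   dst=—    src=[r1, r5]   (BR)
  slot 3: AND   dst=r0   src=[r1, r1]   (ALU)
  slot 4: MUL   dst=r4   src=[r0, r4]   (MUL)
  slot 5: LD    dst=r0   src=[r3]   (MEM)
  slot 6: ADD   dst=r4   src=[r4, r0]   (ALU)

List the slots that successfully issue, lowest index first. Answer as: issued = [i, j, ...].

  0. MUL→r0 ⇒ go  {3A/0Mu/1Ld/1B | 4r 1w}
  1. MUL→r3 ⇒ no(FU)  {3A/0Mu/1Ld/1B | 4r 1w}
  2. BR ⇒ go  {3A/0Mu/1Ld/0B | 2r 1w}
  3. ALU→r0 ⇒ no(WAW)  {3A/0Mu/1Ld/0B | 2r 1w}
  4. MUL→r4 ⇒ no(FU)  {3A/0Mu/1Ld/0B | 2r 1w}
  5. MEM→r0 ⇒ no(WAW)  {3A/0Mu/1Ld/0B | 2r 1w}
  6. ALU→r4 ⇒ go  {2A/0Mu/1Ld/0B | 0r 0w}

issued = [0, 2, 6]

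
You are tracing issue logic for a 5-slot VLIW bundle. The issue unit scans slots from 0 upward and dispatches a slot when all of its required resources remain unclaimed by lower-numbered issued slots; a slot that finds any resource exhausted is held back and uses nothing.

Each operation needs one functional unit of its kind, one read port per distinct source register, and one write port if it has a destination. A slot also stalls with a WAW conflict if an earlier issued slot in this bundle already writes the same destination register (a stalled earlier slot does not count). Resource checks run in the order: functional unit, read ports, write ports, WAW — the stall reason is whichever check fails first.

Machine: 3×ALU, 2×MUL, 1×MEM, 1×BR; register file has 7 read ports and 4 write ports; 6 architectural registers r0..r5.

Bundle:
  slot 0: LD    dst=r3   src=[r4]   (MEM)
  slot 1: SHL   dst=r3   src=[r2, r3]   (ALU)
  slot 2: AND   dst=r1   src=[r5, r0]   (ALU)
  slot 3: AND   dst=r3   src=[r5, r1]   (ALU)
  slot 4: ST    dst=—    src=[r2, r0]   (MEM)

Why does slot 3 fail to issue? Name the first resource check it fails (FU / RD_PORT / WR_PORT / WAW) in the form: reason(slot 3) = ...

reason(slot 3) = WAW

[0] MEM needs rd=1 wr=1: ok; after: ALU=3 MUL=2 MEM=0 BR=1, R=6, W=3
[1] ALU needs rd=2 wr=1: WAW; after: ALU=3 MUL=2 MEM=0 BR=1, R=6, W=3
[2] ALU needs rd=2 wr=1: ok; after: ALU=2 MUL=2 MEM=0 BR=1, R=4, W=2
[3] ALU needs rd=2 wr=1: WAW; after: ALU=2 MUL=2 MEM=0 BR=1, R=4, W=2
[4] MEM needs rd=2 wr=0: FU; after: ALU=2 MUL=2 MEM=0 BR=1, R=4, W=2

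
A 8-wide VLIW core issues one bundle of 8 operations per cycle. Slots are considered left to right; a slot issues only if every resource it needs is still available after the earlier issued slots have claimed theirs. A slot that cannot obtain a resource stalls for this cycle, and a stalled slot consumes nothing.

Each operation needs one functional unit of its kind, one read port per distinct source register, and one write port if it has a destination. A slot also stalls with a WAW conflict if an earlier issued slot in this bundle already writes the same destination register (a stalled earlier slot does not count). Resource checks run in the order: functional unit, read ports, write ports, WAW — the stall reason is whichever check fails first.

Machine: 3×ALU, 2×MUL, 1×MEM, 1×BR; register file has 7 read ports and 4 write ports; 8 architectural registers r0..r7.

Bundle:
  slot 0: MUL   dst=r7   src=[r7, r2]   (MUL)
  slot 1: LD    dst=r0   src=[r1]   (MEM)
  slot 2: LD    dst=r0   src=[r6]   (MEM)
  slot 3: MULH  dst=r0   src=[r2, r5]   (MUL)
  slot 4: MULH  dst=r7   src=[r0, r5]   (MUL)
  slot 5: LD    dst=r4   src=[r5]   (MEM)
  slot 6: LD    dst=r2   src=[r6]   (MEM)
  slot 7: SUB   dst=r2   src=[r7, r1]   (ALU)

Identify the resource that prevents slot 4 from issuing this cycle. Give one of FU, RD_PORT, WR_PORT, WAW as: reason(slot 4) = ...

slot 0 (MUL): ISSUE — free A3,Mu1,Ld1,B1 rp5 wp3
slot 1 (MEM): ISSUE — free A3,Mu1,Ld0,B1 rp4 wp2
slot 2 (MEM): stall FU — free A3,Mu1,Ld0,B1 rp4 wp2
slot 3 (MUL): stall WAW — free A3,Mu1,Ld0,B1 rp4 wp2
slot 4 (MUL): stall WAW — free A3,Mu1,Ld0,B1 rp4 wp2
slot 5 (MEM): stall FU — free A3,Mu1,Ld0,B1 rp4 wp2
slot 6 (MEM): stall FU — free A3,Mu1,Ld0,B1 rp4 wp2
slot 7 (ALU): ISSUE — free A2,Mu1,Ld0,B1 rp2 wp1

reason(slot 4) = WAW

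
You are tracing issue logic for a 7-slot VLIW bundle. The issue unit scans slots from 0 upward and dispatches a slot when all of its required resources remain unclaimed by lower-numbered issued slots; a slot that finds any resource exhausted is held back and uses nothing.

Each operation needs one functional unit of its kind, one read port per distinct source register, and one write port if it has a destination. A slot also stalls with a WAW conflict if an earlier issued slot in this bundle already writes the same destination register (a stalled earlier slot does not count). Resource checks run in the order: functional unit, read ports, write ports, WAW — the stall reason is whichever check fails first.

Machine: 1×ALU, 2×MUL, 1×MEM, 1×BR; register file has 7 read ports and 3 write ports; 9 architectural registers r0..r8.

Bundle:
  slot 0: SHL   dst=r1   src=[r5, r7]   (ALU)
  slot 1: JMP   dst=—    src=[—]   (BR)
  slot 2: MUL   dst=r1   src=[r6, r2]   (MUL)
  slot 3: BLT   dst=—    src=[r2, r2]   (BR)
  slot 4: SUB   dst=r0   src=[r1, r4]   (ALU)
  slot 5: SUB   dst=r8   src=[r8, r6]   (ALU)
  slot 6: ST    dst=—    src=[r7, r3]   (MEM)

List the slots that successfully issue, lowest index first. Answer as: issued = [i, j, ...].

[0] ALU needs rd=2 wr=1: ok; after: ALU=0 MUL=2 MEM=1 BR=1, R=5, W=2
[1] BR needs rd=0 wr=0: ok; after: ALU=0 MUL=2 MEM=1 BR=0, R=5, W=2
[2] MUL needs rd=2 wr=1: WAW; after: ALU=0 MUL=2 MEM=1 BR=0, R=5, W=2
[3] BR needs rd=1 wr=0: FU; after: ALU=0 MUL=2 MEM=1 BR=0, R=5, W=2
[4] ALU needs rd=2 wr=1: FU; after: ALU=0 MUL=2 MEM=1 BR=0, R=5, W=2
[5] ALU needs rd=2 wr=1: FU; after: ALU=0 MUL=2 MEM=1 BR=0, R=5, W=2
[6] MEM needs rd=2 wr=0: ok; after: ALU=0 MUL=2 MEM=0 BR=0, R=3, W=2

issued = [0, 1, 6]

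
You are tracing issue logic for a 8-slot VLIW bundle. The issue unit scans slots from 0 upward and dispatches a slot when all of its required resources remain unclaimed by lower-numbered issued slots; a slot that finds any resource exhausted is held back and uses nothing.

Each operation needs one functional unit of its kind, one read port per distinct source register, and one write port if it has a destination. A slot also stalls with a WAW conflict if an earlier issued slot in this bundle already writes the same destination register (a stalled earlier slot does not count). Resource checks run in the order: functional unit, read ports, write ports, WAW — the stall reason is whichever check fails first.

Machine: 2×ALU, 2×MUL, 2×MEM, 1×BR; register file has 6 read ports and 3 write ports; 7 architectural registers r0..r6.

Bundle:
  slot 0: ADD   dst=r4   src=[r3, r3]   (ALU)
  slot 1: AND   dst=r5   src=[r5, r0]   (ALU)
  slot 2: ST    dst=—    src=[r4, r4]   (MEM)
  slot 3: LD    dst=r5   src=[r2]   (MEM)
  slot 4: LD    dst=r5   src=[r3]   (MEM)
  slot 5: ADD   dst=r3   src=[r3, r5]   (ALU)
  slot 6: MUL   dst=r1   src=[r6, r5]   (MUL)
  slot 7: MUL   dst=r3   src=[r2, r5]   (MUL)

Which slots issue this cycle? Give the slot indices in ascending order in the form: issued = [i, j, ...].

issued = [0, 1, 2, 6]

(0) want 1×ALU +1rd +1wr — yes → AL1|MU2|ME2|BR1|rd5|wr2
(1) want 1×ALU +2rd +1wr — yes → AL0|MU2|ME2|BR1|rd3|wr1
(2) want 1×MEM +1rd +0wr — yes → AL0|MU2|ME1|BR1|rd2|wr1
(3) want 1×MEM +1rd +1wr — WAW → AL0|MU2|ME1|BR1|rd2|wr1
(4) want 1×MEM +1rd +1wr — WAW → AL0|MU2|ME1|BR1|rd2|wr1
(5) want 1×ALU +2rd +1wr — FU → AL0|MU2|ME1|BR1|rd2|wr1
(6) want 1×MUL +2rd +1wr — yes → AL0|MU1|ME1|BR1|rd0|wr0
(7) want 1×MUL +2rd +1wr — RD_PORT → AL0|MU1|ME1|BR1|rd0|wr0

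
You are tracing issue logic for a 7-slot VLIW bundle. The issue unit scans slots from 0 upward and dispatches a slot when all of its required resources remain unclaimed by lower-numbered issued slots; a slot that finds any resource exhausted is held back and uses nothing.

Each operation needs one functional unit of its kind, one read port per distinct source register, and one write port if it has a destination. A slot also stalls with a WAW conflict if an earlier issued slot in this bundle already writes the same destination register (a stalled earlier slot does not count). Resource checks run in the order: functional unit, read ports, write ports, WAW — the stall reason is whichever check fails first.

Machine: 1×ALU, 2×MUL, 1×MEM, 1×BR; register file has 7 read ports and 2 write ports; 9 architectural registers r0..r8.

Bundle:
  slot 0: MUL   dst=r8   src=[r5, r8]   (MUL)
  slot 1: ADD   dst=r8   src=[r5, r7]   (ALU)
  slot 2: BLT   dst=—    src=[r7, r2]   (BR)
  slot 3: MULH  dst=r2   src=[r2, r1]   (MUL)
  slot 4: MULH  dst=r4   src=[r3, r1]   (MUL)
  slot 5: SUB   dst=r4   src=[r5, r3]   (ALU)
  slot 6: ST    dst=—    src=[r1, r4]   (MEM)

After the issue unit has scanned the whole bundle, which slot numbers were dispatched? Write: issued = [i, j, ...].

[0] MUL needs rd=2 wr=1: ok; after: ALU=1 MUL=1 MEM=1 BR=1, R=5, W=1
[1] ALU needs rd=2 wr=1: WAW; after: ALU=1 MUL=1 MEM=1 BR=1, R=5, W=1
[2] BR needs rd=2 wr=0: ok; after: ALU=1 MUL=1 MEM=1 BR=0, R=3, W=1
[3] MUL needs rd=2 wr=1: ok; after: ALU=1 MUL=0 MEM=1 BR=0, R=1, W=0
[4] MUL needs rd=2 wr=1: FU; after: ALU=1 MUL=0 MEM=1 BR=0, R=1, W=0
[5] ALU needs rd=2 wr=1: RD_PORT; after: ALU=1 MUL=0 MEM=1 BR=0, R=1, W=0
[6] MEM needs rd=2 wr=0: RD_PORT; after: ALU=1 MUL=0 MEM=1 BR=0, R=1, W=0

issued = [0, 2, 3]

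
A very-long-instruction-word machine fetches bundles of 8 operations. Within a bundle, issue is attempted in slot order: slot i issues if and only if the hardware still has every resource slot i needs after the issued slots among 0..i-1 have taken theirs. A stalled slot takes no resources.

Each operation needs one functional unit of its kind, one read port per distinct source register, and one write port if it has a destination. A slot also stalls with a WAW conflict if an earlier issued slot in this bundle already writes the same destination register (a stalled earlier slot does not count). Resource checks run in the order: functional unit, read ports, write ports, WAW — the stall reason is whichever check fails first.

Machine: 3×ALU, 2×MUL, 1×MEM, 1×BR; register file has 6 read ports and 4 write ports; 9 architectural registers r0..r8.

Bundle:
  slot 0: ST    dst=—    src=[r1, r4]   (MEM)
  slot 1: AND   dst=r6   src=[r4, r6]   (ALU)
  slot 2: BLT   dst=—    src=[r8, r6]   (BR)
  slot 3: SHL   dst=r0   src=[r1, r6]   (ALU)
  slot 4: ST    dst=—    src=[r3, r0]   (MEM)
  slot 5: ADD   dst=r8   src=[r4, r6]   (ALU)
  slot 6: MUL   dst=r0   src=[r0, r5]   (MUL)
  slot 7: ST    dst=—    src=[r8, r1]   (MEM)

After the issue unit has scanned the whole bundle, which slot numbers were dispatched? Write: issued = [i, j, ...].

#0 MEM src=r1,r4 dispatched  <A:3 Mu:2 Ld:0 B:1 rd:4 wr:4>
#1 ALU src=r4,r6 dispatched  <A:2 Mu:2 Ld:0 B:1 rd:2 wr:3>
#2 BR src=r8,r6 dispatched  <A:2 Mu:2 Ld:0 B:0 rd:0 wr:3>
#3 ALU src=r1,r6 held:RD_PORT  <A:2 Mu:2 Ld:0 B:0 rd:0 wr:3>
#4 MEM src=r3,r0 held:FU  <A:2 Mu:2 Ld:0 B:0 rd:0 wr:3>
#5 ALU src=r4,r6 held:RD_PORT  <A:2 Mu:2 Ld:0 B:0 rd:0 wr:3>
#6 MUL src=r0,r5 held:RD_PORT  <A:2 Mu:2 Ld:0 B:0 rd:0 wr:3>
#7 MEM src=r8,r1 held:FU  <A:2 Mu:2 Ld:0 B:0 rd:0 wr:3>

issued = [0, 1, 2]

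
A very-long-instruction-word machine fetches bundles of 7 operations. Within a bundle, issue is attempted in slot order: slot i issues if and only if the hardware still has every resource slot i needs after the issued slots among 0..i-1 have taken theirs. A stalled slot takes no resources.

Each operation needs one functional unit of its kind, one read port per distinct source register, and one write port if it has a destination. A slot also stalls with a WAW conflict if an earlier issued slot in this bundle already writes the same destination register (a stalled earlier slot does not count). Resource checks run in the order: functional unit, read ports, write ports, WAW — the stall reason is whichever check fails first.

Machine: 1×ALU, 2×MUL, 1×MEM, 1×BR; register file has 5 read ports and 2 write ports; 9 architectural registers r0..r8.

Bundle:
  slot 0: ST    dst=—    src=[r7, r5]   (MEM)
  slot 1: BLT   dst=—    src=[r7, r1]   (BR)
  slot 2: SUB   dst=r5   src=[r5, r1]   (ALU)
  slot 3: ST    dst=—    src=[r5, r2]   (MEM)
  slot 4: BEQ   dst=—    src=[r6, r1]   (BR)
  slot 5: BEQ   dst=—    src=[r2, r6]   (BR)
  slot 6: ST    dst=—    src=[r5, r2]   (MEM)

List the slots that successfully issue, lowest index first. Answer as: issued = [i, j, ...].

[0] MEM needs rd=2 wr=0: ok; after: ALU=1 MUL=2 MEM=0 BR=1, R=3, W=2
[1] BR needs rd=2 wr=0: ok; after: ALU=1 MUL=2 MEM=0 BR=0, R=1, W=2
[2] ALU needs rd=2 wr=1: RD_PORT; after: ALU=1 MUL=2 MEM=0 BR=0, R=1, W=2
[3] MEM needs rd=2 wr=0: FU; after: ALU=1 MUL=2 MEM=0 BR=0, R=1, W=2
[4] BR needs rd=2 wr=0: FU; after: ALU=1 MUL=2 MEM=0 BR=0, R=1, W=2
[5] BR needs rd=2 wr=0: FU; after: ALU=1 MUL=2 MEM=0 BR=0, R=1, W=2
[6] MEM needs rd=2 wr=0: FU; after: ALU=1 MUL=2 MEM=0 BR=0, R=1, W=2

issued = [0, 1]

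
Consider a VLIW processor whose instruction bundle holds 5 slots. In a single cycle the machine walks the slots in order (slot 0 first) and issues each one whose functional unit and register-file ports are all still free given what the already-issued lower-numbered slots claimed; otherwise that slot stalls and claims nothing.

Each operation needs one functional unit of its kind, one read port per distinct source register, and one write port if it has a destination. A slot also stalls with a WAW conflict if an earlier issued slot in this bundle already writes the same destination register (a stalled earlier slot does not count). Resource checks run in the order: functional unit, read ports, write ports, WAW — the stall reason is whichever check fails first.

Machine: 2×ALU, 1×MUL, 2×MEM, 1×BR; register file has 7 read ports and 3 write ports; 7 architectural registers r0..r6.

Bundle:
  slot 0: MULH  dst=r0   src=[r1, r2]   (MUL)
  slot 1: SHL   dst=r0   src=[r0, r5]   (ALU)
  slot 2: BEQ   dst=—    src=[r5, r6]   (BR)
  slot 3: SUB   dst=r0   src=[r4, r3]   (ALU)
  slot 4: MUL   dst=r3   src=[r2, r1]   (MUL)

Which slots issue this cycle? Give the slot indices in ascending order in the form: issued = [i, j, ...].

(0) want 1×MUL +2rd +1wr — yes → AL2|MU0|ME2|BR1|rd5|wr2
(1) want 1×ALU +2rd +1wr — WAW → AL2|MU0|ME2|BR1|rd5|wr2
(2) want 1×BR +2rd +0wr — yes → AL2|MU0|ME2|BR0|rd3|wr2
(3) want 1×ALU +2rd +1wr — WAW → AL2|MU0|ME2|BR0|rd3|wr2
(4) want 1×MUL +2rd +1wr — FU → AL2|MU0|ME2|BR0|rd3|wr2

issued = [0, 2]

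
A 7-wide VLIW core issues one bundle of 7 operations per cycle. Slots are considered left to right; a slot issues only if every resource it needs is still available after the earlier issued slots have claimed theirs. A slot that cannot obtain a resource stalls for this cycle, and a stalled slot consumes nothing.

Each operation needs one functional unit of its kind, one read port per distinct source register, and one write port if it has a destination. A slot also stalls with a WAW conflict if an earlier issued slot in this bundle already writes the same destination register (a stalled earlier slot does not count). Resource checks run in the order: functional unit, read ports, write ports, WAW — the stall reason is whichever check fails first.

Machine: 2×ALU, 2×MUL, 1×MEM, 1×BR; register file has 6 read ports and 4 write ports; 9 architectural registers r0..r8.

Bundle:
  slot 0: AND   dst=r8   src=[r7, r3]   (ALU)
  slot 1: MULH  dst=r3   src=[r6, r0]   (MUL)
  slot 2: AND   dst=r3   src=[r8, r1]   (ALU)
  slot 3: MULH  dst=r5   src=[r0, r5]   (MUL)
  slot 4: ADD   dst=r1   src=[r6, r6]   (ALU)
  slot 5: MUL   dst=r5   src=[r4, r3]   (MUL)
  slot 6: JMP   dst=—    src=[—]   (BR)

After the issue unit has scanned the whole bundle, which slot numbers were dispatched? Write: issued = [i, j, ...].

issued = [0, 1, 3, 6]

[0] ALU needs rd=2 wr=1: ok; after: ALU=1 MUL=2 MEM=1 BR=1, R=4, W=3
[1] MUL needs rd=2 wr=1: ok; after: ALU=1 MUL=1 MEM=1 BR=1, R=2, W=2
[2] ALU needs rd=2 wr=1: WAW; after: ALU=1 MUL=1 MEM=1 BR=1, R=2, W=2
[3] MUL needs rd=2 wr=1: ok; after: ALU=1 MUL=0 MEM=1 BR=1, R=0, W=1
[4] ALU needs rd=1 wr=1: RD_PORT; after: ALU=1 MUL=0 MEM=1 BR=1, R=0, W=1
[5] MUL needs rd=2 wr=1: FU; after: ALU=1 MUL=0 MEM=1 BR=1, R=0, W=1
[6] BR needs rd=0 wr=0: ok; after: ALU=1 MUL=0 MEM=1 BR=0, R=0, W=1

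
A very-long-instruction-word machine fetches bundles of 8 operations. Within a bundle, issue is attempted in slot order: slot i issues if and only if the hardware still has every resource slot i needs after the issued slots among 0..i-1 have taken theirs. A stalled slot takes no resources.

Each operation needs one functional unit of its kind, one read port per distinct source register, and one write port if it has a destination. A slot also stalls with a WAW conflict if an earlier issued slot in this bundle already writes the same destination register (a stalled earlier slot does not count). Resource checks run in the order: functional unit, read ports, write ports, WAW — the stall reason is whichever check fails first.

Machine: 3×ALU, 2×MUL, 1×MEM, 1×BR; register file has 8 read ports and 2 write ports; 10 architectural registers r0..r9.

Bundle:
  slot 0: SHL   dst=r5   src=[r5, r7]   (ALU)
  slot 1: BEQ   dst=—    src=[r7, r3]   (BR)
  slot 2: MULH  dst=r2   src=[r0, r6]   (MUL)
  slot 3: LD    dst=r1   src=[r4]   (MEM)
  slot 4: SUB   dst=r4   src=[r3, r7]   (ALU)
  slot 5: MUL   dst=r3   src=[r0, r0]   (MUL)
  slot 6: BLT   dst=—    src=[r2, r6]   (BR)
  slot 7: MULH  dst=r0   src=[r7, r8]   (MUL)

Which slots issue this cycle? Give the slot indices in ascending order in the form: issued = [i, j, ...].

[0] ALU needs rd=2 wr=1: ok; after: ALU=2 MUL=2 MEM=1 BR=1, R=6, W=1
[1] BR needs rd=2 wr=0: ok; after: ALU=2 MUL=2 MEM=1 BR=0, R=4, W=1
[2] MUL needs rd=2 wr=1: ok; after: ALU=2 MUL=1 MEM=1 BR=0, R=2, W=0
[3] MEM needs rd=1 wr=1: WR_PORT; after: ALU=2 MUL=1 MEM=1 BR=0, R=2, W=0
[4] ALU needs rd=2 wr=1: WR_PORT; after: ALU=2 MUL=1 MEM=1 BR=0, R=2, W=0
[5] MUL needs rd=1 wr=1: WR_PORT; after: ALU=2 MUL=1 MEM=1 BR=0, R=2, W=0
[6] BR needs rd=2 wr=0: FU; after: ALU=2 MUL=1 MEM=1 BR=0, R=2, W=0
[7] MUL needs rd=2 wr=1: WR_PORT; after: ALU=2 MUL=1 MEM=1 BR=0, R=2, W=0

issued = [0, 1, 2]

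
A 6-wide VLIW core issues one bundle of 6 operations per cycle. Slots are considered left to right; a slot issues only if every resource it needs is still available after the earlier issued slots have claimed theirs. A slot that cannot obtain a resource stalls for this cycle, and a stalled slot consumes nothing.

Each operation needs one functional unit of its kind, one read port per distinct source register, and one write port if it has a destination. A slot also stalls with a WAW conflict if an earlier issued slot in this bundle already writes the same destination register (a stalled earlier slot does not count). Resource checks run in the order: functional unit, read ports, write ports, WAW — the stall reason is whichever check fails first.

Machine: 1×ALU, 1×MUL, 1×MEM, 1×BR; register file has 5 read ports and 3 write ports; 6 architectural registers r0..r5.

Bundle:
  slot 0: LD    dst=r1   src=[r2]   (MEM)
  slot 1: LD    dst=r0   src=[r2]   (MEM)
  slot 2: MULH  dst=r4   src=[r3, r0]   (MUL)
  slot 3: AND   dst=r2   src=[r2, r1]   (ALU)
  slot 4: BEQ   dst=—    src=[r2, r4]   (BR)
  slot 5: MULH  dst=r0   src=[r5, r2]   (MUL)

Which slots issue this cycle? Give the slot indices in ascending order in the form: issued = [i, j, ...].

(0) want 1×MEM +1rd +1wr — yes → AL1|MU1|ME0|BR1|rd4|wr2
(1) want 1×MEM +1rd +1wr — FU → AL1|MU1|ME0|BR1|rd4|wr2
(2) want 1×MUL +2rd +1wr — yes → AL1|MU0|ME0|BR1|rd2|wr1
(3) want 1×ALU +2rd +1wr — yes → AL0|MU0|ME0|BR1|rd0|wr0
(4) want 1×BR +2rd +0wr — RD_PORT → AL0|MU0|ME0|BR1|rd0|wr0
(5) want 1×MUL +2rd +1wr — FU → AL0|MU0|ME0|BR1|rd0|wr0

issued = [0, 2, 3]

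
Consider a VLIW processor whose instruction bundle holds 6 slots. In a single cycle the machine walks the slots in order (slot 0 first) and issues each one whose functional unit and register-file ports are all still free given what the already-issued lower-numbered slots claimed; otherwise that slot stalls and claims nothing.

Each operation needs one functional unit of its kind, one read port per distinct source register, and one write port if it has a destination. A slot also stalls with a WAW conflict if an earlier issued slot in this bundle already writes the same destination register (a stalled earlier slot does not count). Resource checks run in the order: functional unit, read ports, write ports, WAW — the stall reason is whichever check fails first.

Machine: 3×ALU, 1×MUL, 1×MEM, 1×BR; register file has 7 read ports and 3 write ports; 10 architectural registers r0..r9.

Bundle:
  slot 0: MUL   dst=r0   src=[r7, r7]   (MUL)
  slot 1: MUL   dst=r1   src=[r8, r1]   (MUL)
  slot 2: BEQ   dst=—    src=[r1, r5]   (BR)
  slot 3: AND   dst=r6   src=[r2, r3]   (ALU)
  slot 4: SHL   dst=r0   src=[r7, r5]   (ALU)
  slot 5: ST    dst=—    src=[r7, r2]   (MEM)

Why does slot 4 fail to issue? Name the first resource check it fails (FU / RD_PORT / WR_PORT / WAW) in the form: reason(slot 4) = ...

reason(slot 4) = WAW

[0] MUL needs rd=1 wr=1: ok; after: ALU=3 MUL=0 MEM=1 BR=1, R=6, W=2
[1] MUL needs rd=2 wr=1: FU; after: ALU=3 MUL=0 MEM=1 BR=1, R=6, W=2
[2] BR needs rd=2 wr=0: ok; after: ALU=3 MUL=0 MEM=1 BR=0, R=4, W=2
[3] ALU needs rd=2 wr=1: ok; after: ALU=2 MUL=0 MEM=1 BR=0, R=2, W=1
[4] ALU needs rd=2 wr=1: WAW; after: ALU=2 MUL=0 MEM=1 BR=0, R=2, W=1
[5] MEM needs rd=2 wr=0: ok; after: ALU=2 MUL=0 MEM=0 BR=0, R=0, W=1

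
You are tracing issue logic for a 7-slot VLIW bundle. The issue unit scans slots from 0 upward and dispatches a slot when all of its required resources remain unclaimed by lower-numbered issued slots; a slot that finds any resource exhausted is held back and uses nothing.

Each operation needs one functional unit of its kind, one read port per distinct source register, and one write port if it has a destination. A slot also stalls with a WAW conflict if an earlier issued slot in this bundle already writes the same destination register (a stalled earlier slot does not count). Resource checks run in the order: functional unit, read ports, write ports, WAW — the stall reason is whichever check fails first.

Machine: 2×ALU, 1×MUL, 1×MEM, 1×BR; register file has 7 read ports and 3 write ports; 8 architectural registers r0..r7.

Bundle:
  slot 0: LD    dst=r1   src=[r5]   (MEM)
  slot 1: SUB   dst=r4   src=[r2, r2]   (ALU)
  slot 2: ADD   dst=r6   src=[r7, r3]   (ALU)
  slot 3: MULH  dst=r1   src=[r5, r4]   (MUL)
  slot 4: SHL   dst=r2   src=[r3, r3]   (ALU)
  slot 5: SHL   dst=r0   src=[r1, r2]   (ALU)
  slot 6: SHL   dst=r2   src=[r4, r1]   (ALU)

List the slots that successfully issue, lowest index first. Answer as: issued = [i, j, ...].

issued = [0, 1, 2]

slot 0 (MEM): ISSUE — free A2,Mu1,Ld0,B1 rp6 wp2
slot 1 (ALU): ISSUE — free A1,Mu1,Ld0,B1 rp5 wp1
slot 2 (ALU): ISSUE — free A0,Mu1,Ld0,B1 rp3 wp0
slot 3 (MUL): stall WR_PORT — free A0,Mu1,Ld0,B1 rp3 wp0
slot 4 (ALU): stall FU — free A0,Mu1,Ld0,B1 rp3 wp0
slot 5 (ALU): stall FU — free A0,Mu1,Ld0,B1 rp3 wp0
slot 6 (ALU): stall FU — free A0,Mu1,Ld0,B1 rp3 wp0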